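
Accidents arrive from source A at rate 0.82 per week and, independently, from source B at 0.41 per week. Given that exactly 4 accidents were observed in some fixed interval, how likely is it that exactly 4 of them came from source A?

Given the total, each event is independently from source A with probability p = λ_A/(λ_A+λ_B) = 0.82/1.23 ≈ 0.6667.
So K ~ Binomial(4, 0.82/1.23): P(K = 4) = C(4,4) · (0.82/1.23)^4 · (0.41/1.23)^0 ≈ 0.1975.

0.1975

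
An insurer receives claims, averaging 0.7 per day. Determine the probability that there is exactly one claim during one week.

0.0365

Over the interval, μ = 0.7 × 7 = 4.9 (a week = 7 days).
P(N = 1) = e^(−μ) μ^1/1! = e^(−4.9) · 4.9^1/1 ≈ 0.0365.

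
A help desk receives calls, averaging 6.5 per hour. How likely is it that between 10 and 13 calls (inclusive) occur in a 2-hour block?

Over the interval, μ = 6.5 × 2 = 13 (a 2-hour block = 2 hours).
P(10 ≤ N ≤ 13) = Σ_{j=10}^{13} e^(−13) · 13^j/j! ≈ 0.4072.

0.4072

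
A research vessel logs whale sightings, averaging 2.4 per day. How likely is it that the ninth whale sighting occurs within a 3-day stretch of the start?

0.2973

Over the interval, μ = 2.4 × 3 = 7.2 (a 3-day stretch = 3 days).
The ninth arrival falls in the interval iff at least 9 events occur there: P(S_9 ≤ t) = P(N ≥ 9) = 1 − P(N ≤ 8) ≈ 0.2973.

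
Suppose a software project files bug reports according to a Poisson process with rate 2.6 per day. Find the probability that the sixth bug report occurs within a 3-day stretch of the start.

0.7897

Over the interval, μ = 2.6 × 3 = 7.8 (a 3-day stretch = 3 days).
The sixth arrival falls in the interval iff at least 6 events occur there: P(S_6 ≤ t) = P(N ≥ 6) = 1 − P(N ≤ 5) ≈ 0.7897.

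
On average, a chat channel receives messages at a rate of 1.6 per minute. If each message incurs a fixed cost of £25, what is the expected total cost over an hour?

£2400

E[N] = 1.6 × 60 = 96 (an hour = 60 minutes); E[cost] = 96 × £25 = £2400.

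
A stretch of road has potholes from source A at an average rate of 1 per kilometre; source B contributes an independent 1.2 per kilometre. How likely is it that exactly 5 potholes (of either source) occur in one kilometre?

0.0476

Independent Poisson processes superpose: combined rate λ = 1 + 1.2 = 2.2 per kilometre.
So μ = 2.2.
P(N = 5) = e^(−2.2) · 2.2^5/5! ≈ 0.0476.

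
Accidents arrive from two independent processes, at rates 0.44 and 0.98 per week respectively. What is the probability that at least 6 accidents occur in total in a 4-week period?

0.5017

Independent Poisson processes superpose: combined rate λ = 0.44 + 0.98 = 1.42 per week.
Over the interval, μ = 1.42 × 4 = 5.68 (a 4-week period = 4 weeks).
P(N ≥ 6) = 1 − P(N ≤ 5) ≈ 0.5017.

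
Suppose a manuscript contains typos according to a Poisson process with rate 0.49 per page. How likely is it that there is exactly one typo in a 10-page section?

0.0365

Over the interval, μ = 0.49 × 10 = 4.9 (a 10-page section = 10 pages).
P(N = 1) = e^(−μ) μ^1/1! = e^(−4.9) · 4.9^1/1 ≈ 0.0365.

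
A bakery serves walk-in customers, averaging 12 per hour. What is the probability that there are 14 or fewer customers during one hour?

0.7720

With mean μ = 12 per hour,
P(N ≤ 14) = Σ_{j=0}^{14} e^(−μ) μ^j/j! ≈ 0.7720.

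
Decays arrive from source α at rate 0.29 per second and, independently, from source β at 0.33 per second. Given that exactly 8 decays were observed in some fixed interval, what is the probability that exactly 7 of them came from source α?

Given the total, each event is independently from source α with probability p = λ_α/(λ_α+λ_β) = 0.29/0.62 ≈ 0.4677.
So K ~ Binomial(8, 0.29/0.62): P(K = 7) = C(8,7) · (0.29/0.62)^7 · (0.33/0.62)^1 ≈ 0.0209.

0.0209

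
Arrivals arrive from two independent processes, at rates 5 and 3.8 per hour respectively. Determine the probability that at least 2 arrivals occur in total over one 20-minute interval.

0.7907

Independent Poisson processes superpose: combined rate λ = 5 + 3.8 = 8.8 per hour.
Over the interval, μ = 8.8 × 1/3 ≈ 2.93333 (a 20-minute interval = 1/3 hours).
P(N ≥ 2) = 1 − P(N ≤ 1) ≈ 0.7907.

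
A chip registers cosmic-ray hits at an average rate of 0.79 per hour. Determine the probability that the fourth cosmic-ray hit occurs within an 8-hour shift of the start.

Over the interval, μ = 0.79 × 8 = 6.32 (an 8-hour shift = 8 hours).
The fourth arrival falls in the interval iff at least 4 events occur there: P(S_4 ≤ t) = P(N ≥ 4) = 1 − P(N ≤ 3) ≈ 0.8751.

0.8751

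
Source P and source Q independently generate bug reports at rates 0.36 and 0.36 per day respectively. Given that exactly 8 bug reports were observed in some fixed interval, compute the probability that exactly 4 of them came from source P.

0.2734

Given the total, each event is independently from source P with probability p = λ_P/(λ_P+λ_Q) = 0.36/0.72 = 0.5000.
So K ~ Binomial(8, 0.36/0.72): P(K = 4) = C(8,4) · (0.36/0.72)^4 · (0.36/0.72)^4 ≈ 0.2734.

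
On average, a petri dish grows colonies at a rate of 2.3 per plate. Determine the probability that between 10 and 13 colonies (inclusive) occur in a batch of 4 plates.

Over the interval, μ = 2.3 × 4 = 9.2 (a batch of 4 plates = 4 plates).
P(10 ≤ N ≤ 13) = Σ_{j=10}^{13} e^(−9.2) · 9.2^j/j! ≈ 0.3545.

0.3545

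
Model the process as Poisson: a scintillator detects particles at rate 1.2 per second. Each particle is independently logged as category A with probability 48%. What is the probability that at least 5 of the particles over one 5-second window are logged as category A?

Thinning: the particles that are logged as category A themselves form a Poisson process with rate 0.48 × 1.2 = 0.576 per second.
Over the interval, μ = 0.576 × 5 = 2.88 (a 5-second window = 5 seconds).
P(N ≥ 5) = 1 − P(N ≤ 4) ≈ 0.1650.

0.1650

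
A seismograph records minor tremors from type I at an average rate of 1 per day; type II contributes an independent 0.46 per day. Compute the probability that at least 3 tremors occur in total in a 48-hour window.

0.5586

Independent Poisson processes superpose: combined rate λ = 1 + 0.46 = 1.46 per day.
Over the interval, μ = 1.46 × 2 = 2.92 (a 48-hour window = 2 days).
P(N ≥ 3) = 1 − P(N ≤ 2) ≈ 0.5586.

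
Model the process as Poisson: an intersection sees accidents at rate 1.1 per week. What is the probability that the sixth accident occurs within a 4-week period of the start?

Over the interval, μ = 1.1 × 4 = 4.4 (a 4-week period = 4 weeks).
The sixth arrival falls in the interval iff at least 6 events occur there: P(S_6 ≤ t) = P(N ≥ 6) = 1 − P(N ≤ 5) ≈ 0.2801.

0.2801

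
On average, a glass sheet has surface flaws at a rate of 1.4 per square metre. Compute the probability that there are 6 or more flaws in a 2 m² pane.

0.0651

Over the interval, μ = 1.4 × 2 = 2.8 (a 2 m² pane = 2 square metres).
P(N ≥ 6) = 1 − P(N ≤ 5) = 1 − Σ_{j=0}^{5} e^(−μ) μ^j/j! ≈ 0.0651.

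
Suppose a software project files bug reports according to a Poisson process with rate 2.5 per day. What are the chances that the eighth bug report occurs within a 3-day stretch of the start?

Over the interval, μ = 2.5 × 3 = 7.5 (a 3-day stretch = 3 days).
The eighth arrival falls in the interval iff at least 8 events occur there: P(S_8 ≤ t) = P(N ≥ 8) = 1 − P(N ≤ 7) ≈ 0.4754.

0.4754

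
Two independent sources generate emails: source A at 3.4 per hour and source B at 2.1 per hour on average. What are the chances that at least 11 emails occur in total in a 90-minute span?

Independent Poisson processes superpose: combined rate λ = 3.4 + 2.1 = 5.5 per hour.
Over the interval, μ = 5.5 × 1.5 = 8.25 (a 90-minute span = 1.5 hours).
P(N ≥ 11) = 1 − P(N ≤ 10) ≈ 0.2097.

0.2097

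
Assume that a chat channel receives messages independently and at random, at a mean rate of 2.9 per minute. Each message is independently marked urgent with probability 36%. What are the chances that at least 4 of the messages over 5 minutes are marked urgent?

Thinning: the messages that are marked urgent themselves form a Poisson process with rate 0.36 × 2.9 = 1.044 per minute.
Over the interval, μ = 1.044 × 5 = 5.22 (5 minutes).
P(N ≥ 4) = 1 − P(N ≤ 3) ≈ 0.7645.

0.7645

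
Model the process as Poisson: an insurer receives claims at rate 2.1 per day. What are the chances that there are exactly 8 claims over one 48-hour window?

0.0360

Over the interval, μ = 2.1 × 2 = 4.2 (a 48-hour window = 2 days).
P(N = 8) = e^(−μ) μ^8/8! = e^(−4.2) · 4.2^8/40320 ≈ 0.0360.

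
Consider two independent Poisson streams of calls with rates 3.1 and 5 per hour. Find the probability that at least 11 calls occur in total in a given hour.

Independent Poisson processes superpose: combined rate λ = 3.1 + 5 = 8.1 per hour.
So μ = 8.1.
P(N ≥ 11) = 1 − P(N ≤ 10) ≈ 0.1942.

0.1942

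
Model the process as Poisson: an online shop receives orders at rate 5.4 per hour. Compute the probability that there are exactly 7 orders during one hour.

0.1200

With mean μ = 5.4 per hour,
P(N = 7) = e^(−μ) μ^7/7! = e^(−5.4) · 5.4^7/5040 ≈ 0.1200.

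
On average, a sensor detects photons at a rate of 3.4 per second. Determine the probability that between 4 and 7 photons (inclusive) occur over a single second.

0.4186

With mean μ = 3.4 per second,
P(4 ≤ N ≤ 7) = Σ_{j=4}^{7} e^(−3.4) · 3.4^j/j! ≈ 0.4186.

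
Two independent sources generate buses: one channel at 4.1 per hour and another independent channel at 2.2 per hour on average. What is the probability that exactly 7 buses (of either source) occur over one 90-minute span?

Independent Poisson processes superpose: combined rate λ = 4.1 + 2.2 = 6.3 per hour.
Over the interval, μ = 6.3 × 1.5 = 9.45 (a 90-minute span = 1.5 hours).
P(N = 7) = e^(−9.45) · 9.45^7/7! ≈ 0.1051.

0.1051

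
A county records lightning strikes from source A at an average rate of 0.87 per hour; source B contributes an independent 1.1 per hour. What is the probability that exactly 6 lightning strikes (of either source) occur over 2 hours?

0.1010

Independent Poisson processes superpose: combined rate λ = 0.87 + 1.1 = 1.97 per hour.
Over the interval, μ = 1.97 × 2 = 3.94 (2 hours).
P(N = 6) = e^(−3.94) · 3.94^6/6! ≈ 0.1010.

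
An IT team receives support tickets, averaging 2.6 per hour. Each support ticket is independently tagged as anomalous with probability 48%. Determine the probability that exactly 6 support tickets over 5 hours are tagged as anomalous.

Thinning: the support tickets that are tagged as anomalous themselves form a Poisson process with rate 0.48 × 2.6 = 1.248 per hour.
Over the interval, μ = 1.248 × 5 = 6.24 (5 hours).
P(N = 6) = e^(−6.24) · 6.24^6/6! ≈ 0.1599.

0.1599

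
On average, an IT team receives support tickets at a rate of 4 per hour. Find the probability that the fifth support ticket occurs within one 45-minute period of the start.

Over the interval, μ = 4 × 0.75 = 3 (a 45-minute period = 0.75 hours).
The fifth arrival falls in the interval iff at least 5 events occur there: P(S_5 ≤ t) = P(N ≥ 5) = 1 − P(N ≤ 4) ≈ 0.1847.

0.1847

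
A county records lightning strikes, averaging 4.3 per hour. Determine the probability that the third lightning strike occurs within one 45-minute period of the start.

Over the interval, μ = 4.3 × 0.75 = 3.225 (a 45-minute period = 0.75 hours).
The third arrival falls in the interval iff at least 3 events occur there: P(S_3 ≤ t) = P(N ≥ 3) = 1 − P(N ≤ 2) ≈ 0.6253.

0.6253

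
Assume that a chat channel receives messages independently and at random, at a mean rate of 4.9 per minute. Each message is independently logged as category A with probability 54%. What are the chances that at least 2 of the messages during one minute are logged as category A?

Thinning: the messages that are logged as category A themselves form a Poisson process with rate 0.54 × 4.9 = 2.646 per minute.
So μ = 2.646.
P(N ≥ 2) = 1 − P(N ≤ 1) ≈ 0.7414.

0.7414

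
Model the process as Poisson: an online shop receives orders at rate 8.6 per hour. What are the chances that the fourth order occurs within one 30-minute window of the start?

Over the interval, μ = 8.6 × 0.5 = 4.3 (a 30-minute window = 0.5 hours).
The fourth arrival falls in the interval iff at least 4 events occur there: P(S_4 ≤ t) = P(N ≥ 4) = 1 − P(N ≤ 3) ≈ 0.6228.

0.6228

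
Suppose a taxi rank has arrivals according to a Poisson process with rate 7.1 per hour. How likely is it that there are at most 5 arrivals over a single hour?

0.2881

With mean μ = 7.1 per hour,
P(N ≤ 5) = Σ_{j=0}^{5} e^(−μ) μ^j/j! ≈ 0.2881.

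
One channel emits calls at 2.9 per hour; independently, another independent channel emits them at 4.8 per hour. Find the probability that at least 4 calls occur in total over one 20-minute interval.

Independent Poisson processes superpose: combined rate λ = 2.9 + 4.8 = 7.7 per hour.
Over the interval, μ = 7.7 × 1/3 ≈ 2.56667 (a 20-minute interval = 1/3 hours).
P(N ≥ 4) = 1 − P(N ≤ 3) ≈ 0.2568.

0.2568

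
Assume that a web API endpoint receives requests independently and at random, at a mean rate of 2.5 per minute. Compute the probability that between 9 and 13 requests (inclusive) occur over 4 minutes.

0.5316

Over the interval, μ = 2.5 × 4 = 10 (4 minutes).
P(9 ≤ N ≤ 13) = Σ_{j=9}^{13} e^(−10) · 10^j/j! ≈ 0.5316.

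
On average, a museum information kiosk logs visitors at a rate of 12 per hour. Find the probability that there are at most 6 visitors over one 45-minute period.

0.2068

Over the interval, μ = 12 × 0.75 = 9 (a 45-minute period = 0.75 hours).
P(N ≤ 6) = Σ_{j=0}^{6} e^(−μ) μ^j/j! ≈ 0.2068.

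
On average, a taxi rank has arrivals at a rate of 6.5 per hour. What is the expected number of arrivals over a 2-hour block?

13

E[N] = λt = 6.5 × 2 = 13 (a 2-hour block = 2 hours).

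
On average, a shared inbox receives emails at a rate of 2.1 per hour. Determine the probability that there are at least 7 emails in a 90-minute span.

0.0416

Over the interval, μ = 2.1 × 1.5 = 3.15 (a 90-minute span = 1.5 hours).
P(N ≥ 7) = 1 − P(N ≤ 6) = 1 − Σ_{j=0}^{6} e^(−μ) μ^j/j! ≈ 0.0416.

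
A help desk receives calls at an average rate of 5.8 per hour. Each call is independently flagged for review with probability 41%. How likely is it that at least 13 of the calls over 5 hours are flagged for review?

Thinning: the calls that are flagged for review themselves form a Poisson process with rate 0.41 × 5.8 = 2.378 per hour.
Over the interval, μ = 2.378 × 5 = 11.89 (5 hours).
P(N ≥ 13) = 1 − P(N ≤ 12) ≈ 0.4115.

0.4115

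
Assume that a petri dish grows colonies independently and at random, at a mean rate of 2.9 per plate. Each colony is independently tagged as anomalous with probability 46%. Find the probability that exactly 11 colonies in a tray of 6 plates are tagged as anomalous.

Thinning: the colonies that are tagged as anomalous themselves form a Poisson process with rate 0.46 × 2.9 = 1.334 per plate.
Over the interval, μ = 1.334 × 6 = 8.004 (a tray of 6 plates = 6 plates).
P(N = 11) = e^(−8.004) · 8.004^11/11! ≈ 0.0723.

0.0723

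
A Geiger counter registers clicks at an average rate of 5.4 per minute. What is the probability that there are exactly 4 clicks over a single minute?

With mean μ = 5.4 per minute,
P(N = 4) = e^(−μ) μ^4/4! = e^(−5.4) · 5.4^4/24 ≈ 0.1600.

0.1600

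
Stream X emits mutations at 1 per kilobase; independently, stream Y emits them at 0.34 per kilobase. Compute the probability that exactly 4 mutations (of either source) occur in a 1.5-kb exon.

0.0911

Independent Poisson processes superpose: combined rate λ = 1 + 0.34 = 1.34 per kilobase.
Over the interval, μ = 1.34 × 1.5 = 2.01 (a 1.5-kb exon = 1.5 kilobases).
P(N = 4) = e^(−2.01) · 2.01^4/4! ≈ 0.0911.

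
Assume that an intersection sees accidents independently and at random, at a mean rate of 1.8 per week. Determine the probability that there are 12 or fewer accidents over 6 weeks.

Over the interval, μ = 1.8 × 6 = 10.8 (6 weeks).
P(N ≤ 12) = Σ_{j=0}^{12} e^(−μ) μ^j/j! ≈ 0.7104.

0.7104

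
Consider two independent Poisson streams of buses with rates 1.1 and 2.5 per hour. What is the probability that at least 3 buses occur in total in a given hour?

0.6973

Independent Poisson processes superpose: combined rate λ = 1.1 + 2.5 = 3.6 per hour.
So μ = 3.6.
P(N ≥ 3) = 1 − P(N ≤ 2) ≈ 0.6973.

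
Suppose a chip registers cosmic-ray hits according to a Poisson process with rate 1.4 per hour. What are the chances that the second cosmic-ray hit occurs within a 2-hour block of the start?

0.7689

Over the interval, μ = 1.4 × 2 = 2.8 (a 2-hour block = 2 hours).
The second arrival falls in the interval iff at least 2 events occur there: P(S_2 ≤ t) = P(N ≥ 2) = 1 − P(N ≤ 1) ≈ 0.7689.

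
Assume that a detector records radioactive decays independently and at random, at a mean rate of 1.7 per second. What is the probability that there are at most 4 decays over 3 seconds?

0.4231

Over the interval, μ = 1.7 × 3 = 5.1 (3 seconds).
P(N ≤ 4) = Σ_{j=0}^{4} e^(−μ) μ^j/j! ≈ 0.4231.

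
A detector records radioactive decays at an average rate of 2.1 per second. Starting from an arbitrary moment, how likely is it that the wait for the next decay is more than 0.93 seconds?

The wait for the next event is exponential with rate λ = 2.1 per second.
P(T > 0.93) = e^(−λt) = e^(−2.1 × 0.93) = e^(−1.953) ≈ 0.1418.

0.1418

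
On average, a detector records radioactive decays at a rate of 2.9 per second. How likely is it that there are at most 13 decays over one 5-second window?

Over the interval, μ = 2.9 × 5 = 14.5 (a 5-second window = 5 seconds).
P(N ≤ 13) = Σ_{j=0}^{13} e^(−μ) μ^j/j! ≈ 0.4125.

0.4125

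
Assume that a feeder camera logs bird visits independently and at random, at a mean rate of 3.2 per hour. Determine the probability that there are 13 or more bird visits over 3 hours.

0.1721

Over the interval, μ = 3.2 × 3 = 9.6 (3 hours).
P(N ≥ 13) = 1 − P(N ≤ 12) = 1 − Σ_{j=0}^{12} e^(−μ) μ^j/j! ≈ 0.1721.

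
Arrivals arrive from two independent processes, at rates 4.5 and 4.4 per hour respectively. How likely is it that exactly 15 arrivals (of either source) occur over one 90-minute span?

Independent Poisson processes superpose: combined rate λ = 4.5 + 4.4 = 8.9 per hour.
Over the interval, μ = 8.9 × 1.5 = 13.35 (a 90-minute span = 1.5 hours).
P(N = 15) = e^(−13.35) · 13.35^15/15! ≈ 0.0929.

0.0929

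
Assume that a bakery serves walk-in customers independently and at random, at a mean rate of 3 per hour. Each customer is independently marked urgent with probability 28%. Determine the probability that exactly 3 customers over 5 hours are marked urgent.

0.1852

Thinning: the customers that are marked urgent themselves form a Poisson process with rate 0.28 × 3 = 0.84 per hour.
Over the interval, μ = 0.84 × 5 = 4.2 (5 hours).
P(N = 3) = e^(−4.2) · 4.2^3/3! ≈ 0.1852.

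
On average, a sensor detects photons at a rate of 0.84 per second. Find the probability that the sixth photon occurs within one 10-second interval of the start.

Over the interval, μ = 0.84 × 10 = 8.4 (a 10-second interval = 10 seconds).
The sixth arrival falls in the interval iff at least 6 events occur there: P(S_6 ≤ t) = P(N ≥ 6) = 1 − P(N ≤ 5) ≈ 0.8427.

0.8427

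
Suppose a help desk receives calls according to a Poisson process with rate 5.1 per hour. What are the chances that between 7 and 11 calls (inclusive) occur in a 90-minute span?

0.5537

Over the interval, μ = 5.1 × 1.5 = 7.65 (a 90-minute span = 1.5 hours).
P(7 ≤ N ≤ 11) = Σ_{j=7}^{11} e^(−7.65) · 7.65^j/j! ≈ 0.5537.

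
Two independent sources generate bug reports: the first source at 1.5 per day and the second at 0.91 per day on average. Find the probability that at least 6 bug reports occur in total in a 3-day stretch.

Independent Poisson processes superpose: combined rate λ = 1.5 + 0.91 = 2.41 per day.
Over the interval, μ = 2.41 × 3 = 7.23 (a 3-day stretch = 3 days).
P(N ≥ 6) = 1 − P(N ≤ 5) ≈ 0.7277.

0.7277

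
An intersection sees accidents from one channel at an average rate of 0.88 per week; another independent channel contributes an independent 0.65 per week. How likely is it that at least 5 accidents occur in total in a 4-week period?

0.7307

Independent Poisson processes superpose: combined rate λ = 0.88 + 0.65 = 1.53 per week.
Over the interval, μ = 1.53 × 4 = 6.12 (a 4-week period = 4 weeks).
P(N ≥ 5) = 1 − P(N ≤ 4) ≈ 0.7307.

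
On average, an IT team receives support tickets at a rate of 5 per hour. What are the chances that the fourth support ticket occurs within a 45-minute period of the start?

Over the interval, μ = 5 × 0.75 = 3.75 (a 45-minute period = 0.75 hours).
The fourth arrival falls in the interval iff at least 4 events occur there: P(S_4 ≤ t) = P(N ≥ 4) = 1 − P(N ≤ 3) ≈ 0.5162.

0.5162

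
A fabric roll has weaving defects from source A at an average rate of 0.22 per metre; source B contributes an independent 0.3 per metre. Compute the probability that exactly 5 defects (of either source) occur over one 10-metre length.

0.1748

Independent Poisson processes superpose: combined rate λ = 0.22 + 0.3 = 0.52 per metre.
Over the interval, μ = 0.52 × 10 = 5.2 (a 10-metre length = 10 metres).
P(N = 5) = e^(−5.2) · 5.2^5/5! ≈ 0.1748.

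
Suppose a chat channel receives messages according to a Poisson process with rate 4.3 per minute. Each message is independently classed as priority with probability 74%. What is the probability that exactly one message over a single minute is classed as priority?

0.1321

Thinning: the messages that are classed as priority themselves form a Poisson process with rate 0.74 × 4.3 = 3.182 per minute.
So μ = 3.182.
P(N = 1) = e^(−3.182) · 3.182^1/1! ≈ 0.1321.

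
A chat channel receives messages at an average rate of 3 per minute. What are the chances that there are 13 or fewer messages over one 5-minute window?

0.3632

Over the interval, μ = 3 × 5 = 15 (a 5-minute window = 5 minutes).
P(N ≤ 13) = Σ_{j=0}^{13} e^(−μ) μ^j/j! ≈ 0.3632.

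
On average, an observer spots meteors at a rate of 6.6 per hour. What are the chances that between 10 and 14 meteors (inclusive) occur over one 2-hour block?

Over the interval, μ = 6.6 × 2 = 13.2 (a 2-hour block = 2 hours).
P(10 ≤ N ≤ 14) = Σ_{j=10}^{14} e^(−13.2) · 13.2^j/j! ≈ 0.5016.

0.5016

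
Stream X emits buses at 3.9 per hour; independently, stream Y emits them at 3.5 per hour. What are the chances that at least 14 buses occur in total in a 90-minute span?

0.2281

Independent Poisson processes superpose: combined rate λ = 3.9 + 3.5 = 7.4 per hour.
Over the interval, μ = 7.4 × 1.5 = 11.1 (a 90-minute span = 1.5 hours).
P(N ≥ 14) = 1 − P(N ≤ 13) ≈ 0.2281.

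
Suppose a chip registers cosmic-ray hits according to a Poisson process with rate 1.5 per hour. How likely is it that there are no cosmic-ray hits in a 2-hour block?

Over the interval, μ = 1.5 × 2 = 3 (a 2-hour block = 2 hours).
P(N = 0) = e^(−μ) μ^0/0! = e^(−3) · 3^0/1 ≈ 0.0498.

0.0498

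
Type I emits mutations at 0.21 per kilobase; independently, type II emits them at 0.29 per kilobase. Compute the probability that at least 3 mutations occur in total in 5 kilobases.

Independent Poisson processes superpose: combined rate λ = 0.21 + 0.29 = 0.5 per kilobase.
Over the interval, μ = 0.5 × 5 = 2.5 (5 kilobases).
P(N ≥ 3) = 1 − P(N ≤ 2) ≈ 0.4562.

0.4562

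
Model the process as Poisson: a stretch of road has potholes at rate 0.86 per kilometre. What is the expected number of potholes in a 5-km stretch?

E[N] = λt = 0.86 × 5 = 4.3 (a 5-km stretch = 5 kilometres).

4.3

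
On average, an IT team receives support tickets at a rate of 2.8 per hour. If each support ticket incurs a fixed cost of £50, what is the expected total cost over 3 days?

£10080

E[N] = 2.8 × 72 = 201.6 (3 days = 72 hours); E[cost] = 201.6 × £50 = £10080.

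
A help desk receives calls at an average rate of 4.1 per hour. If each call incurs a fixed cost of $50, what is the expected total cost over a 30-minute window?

E[N] = 4.1 × 0.5 = 2.05 (a 30-minute window = 0.5 hours); E[cost] = 2.05 × $50 = $102.5.

$102.5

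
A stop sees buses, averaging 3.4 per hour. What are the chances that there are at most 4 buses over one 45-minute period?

Over the interval, μ = 3.4 × 0.75 = 2.55 (a 45-minute period = 0.75 hours).
P(N ≤ 4) = Σ_{j=0}^{4} e^(−μ) μ^j/j! ≈ 0.8844.

0.8844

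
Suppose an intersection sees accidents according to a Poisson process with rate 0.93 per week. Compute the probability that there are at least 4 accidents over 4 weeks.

0.5100

Over the interval, μ = 0.93 × 4 = 3.72 (4 weeks).
P(N ≥ 4) = 1 − P(N ≤ 3) = 1 − Σ_{j=0}^{3} e^(−μ) μ^j/j! ≈ 0.5100.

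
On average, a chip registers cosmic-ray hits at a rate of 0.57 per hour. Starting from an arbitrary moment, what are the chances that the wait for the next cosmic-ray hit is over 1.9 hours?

0.3386

The wait for the next event is exponential with rate λ = 0.57 per hour.
P(T > 1.9) = e^(−λt) = e^(−0.57 × 1.9) = e^(−1.083) ≈ 0.3386.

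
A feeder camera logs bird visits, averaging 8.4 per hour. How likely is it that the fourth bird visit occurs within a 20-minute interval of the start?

0.3081

Over the interval, μ = 8.4 × 1/3 = 2.8 (a 20-minute interval = 1/3 hours).
The fourth arrival falls in the interval iff at least 4 events occur there: P(S_4 ≤ t) = P(N ≥ 4) = 1 − P(N ≤ 3) ≈ 0.3081.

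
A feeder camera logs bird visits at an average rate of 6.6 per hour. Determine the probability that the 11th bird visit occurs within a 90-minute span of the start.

Over the interval, μ = 6.6 × 1.5 = 9.9 (a 90-minute span = 1.5 hours).
The 11th arrival falls in the interval iff at least 11 events occur there: P(S_11 ≤ t) = P(N ≥ 11) = 1 − P(N ≤ 10) ≈ 0.4045.

0.4045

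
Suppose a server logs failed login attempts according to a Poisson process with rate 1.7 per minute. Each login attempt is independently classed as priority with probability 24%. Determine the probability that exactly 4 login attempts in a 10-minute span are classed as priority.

Thinning: the login attempts that are classed as priority themselves form a Poisson process with rate 0.24 × 1.7 = 0.408 per minute.
Over the interval, μ = 0.408 × 10 = 4.08 (a 10-minute span = 10 minutes).
P(N = 4) = e^(−4.08) · 4.08^4/4! ≈ 0.1952.

0.1952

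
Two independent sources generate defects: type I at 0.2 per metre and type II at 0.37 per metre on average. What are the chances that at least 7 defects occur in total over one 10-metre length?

Independent Poisson processes superpose: combined rate λ = 0.2 + 0.37 = 0.57 per metre.
Over the interval, μ = 0.57 × 10 = 5.7 (a 10-metre length = 10 metres).
P(N ≥ 7) = 1 − P(N ≤ 6) ≈ 0.3456.

0.3456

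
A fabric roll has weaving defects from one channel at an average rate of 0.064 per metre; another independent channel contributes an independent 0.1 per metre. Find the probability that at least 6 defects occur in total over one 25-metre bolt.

Independent Poisson processes superpose: combined rate λ = 0.064 + 0.1 = 0.164 per metre.
Over the interval, μ = 0.164 × 25 = 4.1 (a 25-metre bolt = 25 metres).
P(N ≥ 6) = 1 − P(N ≤ 5) ≈ 0.2307.

0.2307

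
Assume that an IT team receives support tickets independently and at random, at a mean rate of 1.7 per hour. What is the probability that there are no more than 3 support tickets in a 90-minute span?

0.7468

Over the interval, μ = 1.7 × 1.5 = 2.55 (a 90-minute span = 1.5 hours).
P(N ≤ 3) = Σ_{j=0}^{3} e^(−μ) μ^j/j! ≈ 0.7468.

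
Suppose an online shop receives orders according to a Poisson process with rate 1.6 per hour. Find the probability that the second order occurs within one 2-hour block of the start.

Over the interval, μ = 1.6 × 2 = 3.2 (a 2-hour block = 2 hours).
The second arrival falls in the interval iff at least 2 events occur there: P(S_2 ≤ t) = P(N ≥ 2) = 1 − P(N ≤ 1) ≈ 0.8288.

0.8288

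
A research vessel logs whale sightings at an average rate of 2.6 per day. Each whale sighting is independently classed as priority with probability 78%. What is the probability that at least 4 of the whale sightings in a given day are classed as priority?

0.1480

Thinning: the whale sightings that are classed as priority themselves form a Poisson process with rate 0.78 × 2.6 = 2.028 per day.
So μ = 2.028.
P(N ≥ 4) = 1 − P(N ≤ 3) ≈ 0.1480.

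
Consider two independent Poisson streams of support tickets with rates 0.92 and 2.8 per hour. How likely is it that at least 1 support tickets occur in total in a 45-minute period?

Independent Poisson processes superpose: combined rate λ = 0.92 + 2.8 = 3.72 per hour.
Over the interval, μ = 3.72 × 0.75 = 2.79 (a 45-minute period = 0.75 hours).
P(N ≥ 1) = 1 − P(N ≤ 0) ≈ 0.9386.

0.9386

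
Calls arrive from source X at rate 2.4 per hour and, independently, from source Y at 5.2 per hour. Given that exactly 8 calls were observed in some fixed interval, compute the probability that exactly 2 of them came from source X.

Given the total, each event is independently from source X with probability p = λ_X/(λ_X+λ_Y) = 2.4/7.6 ≈ 0.3158.
So K ~ Binomial(8, 2.4/7.6): P(K = 2) = C(8,2) · (2.4/7.6)^2 · (5.2/7.6)^6 ≈ 0.2865.

0.2865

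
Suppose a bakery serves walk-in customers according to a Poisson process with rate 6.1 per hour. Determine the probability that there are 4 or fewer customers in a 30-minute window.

Over the interval, μ = 6.1 × 0.5 = 3.05 (a 30-minute window = 0.5 hours).
P(N ≤ 4) = Σ_{j=0}^{4} e^(−μ) μ^j/j! ≈ 0.8068.

0.8068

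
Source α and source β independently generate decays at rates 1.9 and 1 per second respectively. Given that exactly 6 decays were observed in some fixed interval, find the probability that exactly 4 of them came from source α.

0.3286

Given the total, each event is independently from source α with probability p = λ_α/(λ_α+λ_β) = 1.9/2.9 ≈ 0.6552.
So K ~ Binomial(6, 1.9/2.9): P(K = 4) = C(6,4) · (1.9/2.9)^4 · (1/2.9)^2 ≈ 0.3286.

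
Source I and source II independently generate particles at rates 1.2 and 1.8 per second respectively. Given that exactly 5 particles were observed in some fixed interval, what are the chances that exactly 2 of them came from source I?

Given the total, each event is independently from source I with probability p = λ_I/(λ_I+λ_II) = 1.2/3 = 0.4000.
So K ~ Binomial(5, 1.2/3): P(K = 2) = C(5,2) · (1.2/3)^2 · (1.8/3)^3 ≈ 0.3456.

0.3456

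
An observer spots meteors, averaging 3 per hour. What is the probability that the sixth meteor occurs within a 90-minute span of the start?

Over the interval, μ = 3 × 1.5 = 4.5 (a 90-minute span = 1.5 hours).
The sixth arrival falls in the interval iff at least 6 events occur there: P(S_6 ≤ t) = P(N ≥ 6) = 1 − P(N ≤ 5) ≈ 0.2971.

0.2971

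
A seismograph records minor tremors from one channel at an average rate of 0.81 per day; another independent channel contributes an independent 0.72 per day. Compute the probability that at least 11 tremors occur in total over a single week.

Independent Poisson processes superpose: combined rate λ = 0.81 + 0.72 = 1.53 per day.
Over the interval, μ = 1.53 × 7 = 10.71 (a week = 7 days).
P(N ≥ 11) = 1 − P(N ≤ 10) ≈ 0.5051.

0.5051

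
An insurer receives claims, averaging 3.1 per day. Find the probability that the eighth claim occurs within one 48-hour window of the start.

0.2840

Over the interval, μ = 3.1 × 2 = 6.2 (a 48-hour window = 2 days).
The eighth arrival falls in the interval iff at least 8 events occur there: P(S_8 ≤ t) = P(N ≥ 8) = 1 − P(N ≤ 7) ≈ 0.2840.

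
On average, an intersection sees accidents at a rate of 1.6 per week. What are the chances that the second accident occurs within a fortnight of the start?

0.8288

Over the interval, μ = 1.6 × 2 = 3.2 (a fortnight = 2 weeks).
The second arrival falls in the interval iff at least 2 events occur there: P(S_2 ≤ t) = P(N ≥ 2) = 1 − P(N ≤ 1) ≈ 0.8288.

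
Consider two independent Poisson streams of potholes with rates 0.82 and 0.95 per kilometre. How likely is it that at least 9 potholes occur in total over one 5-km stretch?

0.5244

Independent Poisson processes superpose: combined rate λ = 0.82 + 0.95 = 1.77 per kilometre.
Over the interval, μ = 1.77 × 5 = 8.85 (a 5-km stretch = 5 kilometres).
P(N ≥ 9) = 1 − P(N ≤ 8) ≈ 0.5244.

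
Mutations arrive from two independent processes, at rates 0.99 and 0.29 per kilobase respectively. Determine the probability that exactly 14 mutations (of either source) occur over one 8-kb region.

Independent Poisson processes superpose: combined rate λ = 0.99 + 0.29 = 1.28 per kilobase.
Over the interval, μ = 1.28 × 8 = 10.24 (an 8-kb region = 8 kilobases).
P(N = 14) = e^(−10.24) · 10.24^14/14! ≈ 0.0571.

0.0571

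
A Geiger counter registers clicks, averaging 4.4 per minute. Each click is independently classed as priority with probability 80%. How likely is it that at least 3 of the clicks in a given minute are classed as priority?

Thinning: the clicks that are classed as priority themselves form a Poisson process with rate 0.8 × 4.4 = 3.52 per minute.
So μ = 3.52.
P(N ≥ 3) = 1 − P(N ≤ 2) ≈ 0.6828.

0.6828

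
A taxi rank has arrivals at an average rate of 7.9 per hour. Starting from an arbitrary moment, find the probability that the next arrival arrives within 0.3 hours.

0.9065

Inter-arrival times are exponential with rate λ = 7.9 per hour.
P(T ≤ 0.3) = 1 − e^(−λt) = 1 − e^(−7.9 × 0.3) = 1 − e^(−2.37) ≈ 0.9065.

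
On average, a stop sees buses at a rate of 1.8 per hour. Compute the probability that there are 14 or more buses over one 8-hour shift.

0.5773

Over the interval, μ = 1.8 × 8 = 14.4 (an 8-hour shift = 8 hours).
P(N ≥ 14) = 1 − P(N ≤ 13) = 1 − Σ_{j=0}^{13} e^(−μ) μ^j/j! ≈ 0.5773.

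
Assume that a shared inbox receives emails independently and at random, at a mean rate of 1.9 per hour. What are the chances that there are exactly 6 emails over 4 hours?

Over the interval, μ = 1.9 × 4 = 7.6 (4 hours).
P(N = 6) = e^(−μ) μ^6/6! = e^(−7.6) · 7.6^6/720 ≈ 0.1339.

0.1339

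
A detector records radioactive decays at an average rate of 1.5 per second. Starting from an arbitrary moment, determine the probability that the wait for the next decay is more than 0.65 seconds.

0.3772

The wait for the next event is exponential with rate λ = 1.5 per second.
P(T > 0.65) = e^(−λt) = e^(−1.5 × 0.65) = e^(−0.975) ≈ 0.3772.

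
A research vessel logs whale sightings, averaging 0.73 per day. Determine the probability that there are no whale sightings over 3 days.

Over the interval, μ = 0.73 × 3 = 2.19 (3 days).
P(N = 0) = e^(−μ) μ^0/0! = e^(−2.19) · 2.19^0/1 ≈ 0.1119.

0.1119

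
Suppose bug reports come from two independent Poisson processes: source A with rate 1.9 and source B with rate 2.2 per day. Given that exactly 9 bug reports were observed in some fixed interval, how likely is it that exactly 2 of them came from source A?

Given the total, each event is independently from source A with probability p = λ_A/(λ_A+λ_B) = 1.9/4.1 ≈ 0.4634.
So K ~ Binomial(9, 1.9/4.1): P(K = 2) = C(9,2) · (1.9/4.1)^2 · (2.2/4.1)^7 ≈ 0.0990.

0.0990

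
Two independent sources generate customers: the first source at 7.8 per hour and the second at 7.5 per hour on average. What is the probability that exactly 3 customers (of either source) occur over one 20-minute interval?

Independent Poisson processes superpose: combined rate λ = 7.8 + 7.5 = 15.3 per hour.
Over the interval, μ = 15.3 × 1/3 = 5.1 (a 20-minute interval = 1/3 hours).
P(N = 3) = e^(−5.1) · 5.1^3/3! ≈ 0.1348.

0.1348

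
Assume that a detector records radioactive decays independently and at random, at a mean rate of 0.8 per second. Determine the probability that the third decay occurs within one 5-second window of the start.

0.7619

Over the interval, μ = 0.8 × 5 = 4 (a 5-second window = 5 seconds).
The third arrival falls in the interval iff at least 3 events occur there: P(S_3 ≤ t) = P(N ≥ 3) = 1 − P(N ≤ 2) ≈ 0.7619.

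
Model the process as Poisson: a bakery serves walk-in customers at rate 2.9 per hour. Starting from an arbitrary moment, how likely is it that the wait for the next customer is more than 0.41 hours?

0.3045

The wait for the next event is exponential with rate λ = 2.9 per hour.
P(T > 0.41) = e^(−λt) = e^(−2.9 × 0.41) = e^(−1.189) ≈ 0.3045.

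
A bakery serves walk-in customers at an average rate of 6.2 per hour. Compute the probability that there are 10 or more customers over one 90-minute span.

0.4521

Over the interval, μ = 6.2 × 1.5 = 9.3 (a 90-minute span = 1.5 hours).
P(N ≥ 10) = 1 − P(N ≤ 9) = 1 − Σ_{j=0}^{9} e^(−μ) μ^j/j! ≈ 0.4521.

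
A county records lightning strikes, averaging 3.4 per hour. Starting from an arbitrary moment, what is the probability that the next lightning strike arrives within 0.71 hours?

0.9105

Inter-arrival times are exponential with rate λ = 3.4 per hour.
P(T ≤ 0.71) = 1 − e^(−λt) = 1 − e^(−3.4 × 0.71) = 1 − e^(−2.414) ≈ 0.9105.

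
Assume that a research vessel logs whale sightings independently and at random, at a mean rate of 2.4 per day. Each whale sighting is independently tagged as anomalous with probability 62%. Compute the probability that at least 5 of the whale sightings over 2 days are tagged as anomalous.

Thinning: the whale sightings that are tagged as anomalous themselves form a Poisson process with rate 0.62 × 2.4 = 1.488 per day.
Over the interval, μ = 1.488 × 2 = 2.976 (2 days).
P(N ≥ 5) = 1 − P(N ≤ 4) ≈ 0.1807.

0.1807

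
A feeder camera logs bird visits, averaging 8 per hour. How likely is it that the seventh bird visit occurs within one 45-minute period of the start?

0.3937

Over the interval, μ = 8 × 0.75 = 6 (a 45-minute period = 0.75 hours).
The seventh arrival falls in the interval iff at least 7 events occur there: P(S_7 ≤ t) = P(N ≥ 7) = 1 − P(N ≤ 6) ≈ 0.3937.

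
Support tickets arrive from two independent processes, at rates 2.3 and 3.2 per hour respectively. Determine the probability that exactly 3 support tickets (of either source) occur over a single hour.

0.1133

Independent Poisson processes superpose: combined rate λ = 2.3 + 3.2 = 5.5 per hour.
So μ = 5.5.
P(N = 3) = e^(−5.5) · 5.5^3/3! ≈ 0.1133.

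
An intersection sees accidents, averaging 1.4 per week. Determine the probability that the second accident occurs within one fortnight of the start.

Over the interval, μ = 1.4 × 2 = 2.8 (a fortnight = 2 weeks).
The second arrival falls in the interval iff at least 2 events occur there: P(S_2 ≤ t) = P(N ≥ 2) = 1 − P(N ≤ 1) ≈ 0.7689.

0.7689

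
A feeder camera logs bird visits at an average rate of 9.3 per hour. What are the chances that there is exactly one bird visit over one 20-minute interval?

0.1397

Over the interval, μ = 9.3 × 1/3 = 3.1 (a 20-minute interval = 1/3 hours).
P(N = 1) = e^(−μ) μ^1/1! = e^(−3.1) · 3.1^1/1 ≈ 0.1397.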